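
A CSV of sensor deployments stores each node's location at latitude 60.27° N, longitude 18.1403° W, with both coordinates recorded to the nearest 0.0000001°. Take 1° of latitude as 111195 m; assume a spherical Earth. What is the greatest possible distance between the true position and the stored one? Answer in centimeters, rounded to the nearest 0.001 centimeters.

Rounding to 7 decimal places leaves each coordinate within ±5e-08° of the true value.
North–south component: 5e-08° × 111195 = 0.00555975 m.
Longitude error → 5e-08 × 111195 × cos 60.27° = 5e-08 × 111195 × 0.4959 ≈ 0.00275715 m.
Combining orthogonally: (0.00555975² + 0.00275715²)^½ ≈ 0.00620586 m.
That is 0.00620586 m = 0.62059 cm.

0.621 centimeters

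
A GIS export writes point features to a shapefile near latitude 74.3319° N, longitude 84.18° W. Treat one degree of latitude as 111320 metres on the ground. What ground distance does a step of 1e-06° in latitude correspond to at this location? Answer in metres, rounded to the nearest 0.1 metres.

0.1 metres

1e-06° × 111320 m/° = 0.11132 m.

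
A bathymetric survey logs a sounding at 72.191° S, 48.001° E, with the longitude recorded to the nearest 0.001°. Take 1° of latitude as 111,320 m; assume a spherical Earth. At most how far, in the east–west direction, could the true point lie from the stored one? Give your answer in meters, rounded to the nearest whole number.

Rounding to 3 decimal places leaves the longitude within ±0.0005° of the true value.
One degree of longitude at 72.191° is 111320 × cos 72.191° ≈ 111320 × 0.3058 = 34046.6 m.
East–west error: 0.0005° × 34046.6 m/° ≈ 17.0233 m.

17 meters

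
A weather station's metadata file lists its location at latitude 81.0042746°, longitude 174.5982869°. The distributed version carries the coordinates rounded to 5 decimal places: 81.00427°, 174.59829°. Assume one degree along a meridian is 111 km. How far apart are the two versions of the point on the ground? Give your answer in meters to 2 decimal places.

0.51 meters

Δlat = 81.0042746 − 81.00427 = +0.0000046°; Δlon = 174.5982869 − 174.59829 = -0.0000031°.
N–S: 0.0000046° × 111000 m/° = 0.5106 m.
East–west at this latitude: -0.0000031° × 111000 × cos 81.0043° ≈ -0.0000031 × 17356.1 = -0.0538038 m.
Hypotenuse of the two orthogonal shifts: √(0.5106² + 0.0538038²) = 0.513427 m.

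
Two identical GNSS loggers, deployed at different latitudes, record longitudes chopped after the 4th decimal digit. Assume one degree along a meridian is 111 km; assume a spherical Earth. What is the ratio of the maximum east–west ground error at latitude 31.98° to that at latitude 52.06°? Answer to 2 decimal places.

1.38

Truncating at 4 decimal places can drop up to a full unit in the last place, so the longitude may be off by as much as 0.0001°.
At 31.98°: 0.0001° × 111000 × cos 31.98° = 0.0001 × 111000 × 0.8482 ≈ 9.4154 m.
Error at 52.06° = 0.0001° × 111000 × cos 52.06° ≈ 11.1 × 0.6148 = 6.8247 m.
The ratio reduces to cos 31.98° / cos 52.06° = 0.8482/0.6148 ≈ 1.3796.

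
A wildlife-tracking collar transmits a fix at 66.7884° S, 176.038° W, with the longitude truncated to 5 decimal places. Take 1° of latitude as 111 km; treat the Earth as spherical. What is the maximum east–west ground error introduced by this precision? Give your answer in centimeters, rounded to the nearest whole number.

Truncating at 5 decimal places can drop up to a full unit in the last place, so the longitude may be off by as much as 1e-05°.
At latitude 66.7884° a degree of longitude spans 111000 m × cos 66.7884° = 111000 × 0.3941 ≈ 43748.2 m.
Maximum E–W displacement: 1e-05 × 43748.2 = 0.437482 m.
That is 0.437482 m = 43.748 cm.

44 centimeters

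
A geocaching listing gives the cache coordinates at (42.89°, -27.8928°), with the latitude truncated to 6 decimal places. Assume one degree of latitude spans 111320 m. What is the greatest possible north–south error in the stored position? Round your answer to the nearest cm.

Truncating at 6 decimal places can drop up to a full unit in the last place, so the latitude may be off by as much as 1e-06°.
Along the meridian that is 1e-06° × 111320 m/° = 0.11132 m.
That is 0.11132 m = 11.132 cm.

11 cm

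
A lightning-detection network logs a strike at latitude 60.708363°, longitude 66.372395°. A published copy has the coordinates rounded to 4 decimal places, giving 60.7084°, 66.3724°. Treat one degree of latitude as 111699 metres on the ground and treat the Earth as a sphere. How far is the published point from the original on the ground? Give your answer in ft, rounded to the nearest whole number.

Δlat = 60.708363 − 60.7084 = -0.000037°; Δlon = 66.372395 − 66.3724 = -0.000005°.
N–S: -0.000037° × 111699 m/° = -4.13286 m.
E–W at 60.7084°: -0.000005° × 111699 × cos 60.7084° = -0.000005 × 111699 × 0.4893 ≈ -0.273246 m.
Hypotenuse of the two orthogonal shifts: √(4.13286² + 0.273246²) = 4.14189 m.
In feet: 4.14189 m ÷ 0.3048 ≈ 13.589 ft.

14 ft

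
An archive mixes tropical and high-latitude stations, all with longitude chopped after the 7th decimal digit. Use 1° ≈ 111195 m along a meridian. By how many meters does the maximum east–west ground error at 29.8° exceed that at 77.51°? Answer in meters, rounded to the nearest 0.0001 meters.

0.0072 meters

Truncating at 7 decimal places can drop up to a full unit in the last place, so the longitude may be off by as much as 1e-07°.
Error at 29.8° = 1e-07° × 111195 × cos 29.8° ≈ 0.011119 × 0.8678 = 0.0096491 m.
At 77.51°: 1e-07° × 111195 × cos 77.51° = 1e-07 × 111195 × 0.2163 ≈ 0.0024048 m.
So the lower-latitude error exceeds the higher by 0.0096491 − 0.0024048 = 0.0072443 m.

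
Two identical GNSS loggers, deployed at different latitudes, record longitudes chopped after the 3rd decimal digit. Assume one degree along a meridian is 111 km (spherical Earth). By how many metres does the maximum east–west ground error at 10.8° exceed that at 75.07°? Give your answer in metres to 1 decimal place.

Truncating at 3 decimal places can drop up to a full unit in the last place, so the longitude may be off by as much as 0.001°.
At 10.8°: 0.001° × 111000 × cos 10.8° = 0.001 × 111000 × 0.9823 ≈ 109.03 m.
At 75.07°: 0.001° × 111000 × cos 75.07° = 0.001 × 111000 × 0.2576 ≈ 28.598 m.
Difference: 109.03 − 28.598 = 80.436 m.

80.4 metres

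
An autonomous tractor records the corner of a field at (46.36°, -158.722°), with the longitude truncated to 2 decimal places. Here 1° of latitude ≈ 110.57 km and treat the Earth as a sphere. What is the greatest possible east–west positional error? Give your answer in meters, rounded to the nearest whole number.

763 meters

Truncating at 2 decimal places can drop up to a full unit in the last place, so the longitude may be off by as much as 0.01°.
One degree of longitude at 46.36° is 110570 × cos 46.36° ≈ 110570 × 0.6901 = 76307.1 m.
Maximum E–W displacement: 0.01 × 76307.1 = 763.071 m.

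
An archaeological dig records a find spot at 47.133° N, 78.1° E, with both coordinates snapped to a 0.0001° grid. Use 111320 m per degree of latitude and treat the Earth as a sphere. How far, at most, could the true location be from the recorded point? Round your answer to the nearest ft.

22 ft

With a 0.0001° grid the true value lies within half a step, ±0.0001°/2 = ±5e-05°, of the stored one.
Latitude error → 5e-05 × 111320 = 5.566 m along the meridian.
E–W at 47.133°: 5e-05° × 111320 × cos 47.133° = 5e-05 × 111320 × 0.6803 ≈ 3.78654 m.
The two errors are perpendicular, so the maximum displacement is √(5.566² + 3.78654²) ≈ 6.73188 m.
Converting: 6.73188 m × 3.2808 ft/m ≈ 22.086 ft.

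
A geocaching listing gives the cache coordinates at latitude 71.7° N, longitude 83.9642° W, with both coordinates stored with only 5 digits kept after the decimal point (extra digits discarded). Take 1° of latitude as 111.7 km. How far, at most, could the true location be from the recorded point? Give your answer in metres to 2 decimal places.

Truncating at 5 decimal places can drop up to a full unit in the last place, so each coordinate may be off by as much as 1e-05°.
Latitude error → 1e-05 × 111700 = 1.117 m along the meridian.
East–west component at 71.7°: 1e-05° × 111700 × cos 71.7° ≈ 1e-05 × 35073 ≈ 0.35073 m.
The two errors are perpendicular, so the maximum displacement is √(1.117² + 0.35073²) ≈ 1.17077 m.

1.17 metres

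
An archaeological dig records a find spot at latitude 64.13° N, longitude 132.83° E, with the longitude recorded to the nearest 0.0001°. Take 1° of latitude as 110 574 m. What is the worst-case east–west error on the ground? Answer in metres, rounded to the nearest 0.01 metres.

Rounding to 4 decimal places leaves the longitude within ±5e-05° of the true value.
Parallels shrink by cos φ, so at 64.13° a degree of longitude is 110574 × 0.4363 ≈ 48246.8 m.
East–west error: 5e-05° × 48246.8 m/° ≈ 2.41234 m.

2.41 metres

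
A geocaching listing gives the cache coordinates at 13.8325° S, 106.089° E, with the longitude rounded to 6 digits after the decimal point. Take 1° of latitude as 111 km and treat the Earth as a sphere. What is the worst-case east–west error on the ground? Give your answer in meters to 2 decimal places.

Rounding to 6 decimal places leaves the longitude within ±5e-07° of the true value.
At latitude 13.8325° a degree of longitude spans 111000 m × cos 13.8325° = 111000 × 0.9710 ≈ 107781 m.
East–west error: 5e-07° × 107781 m/° ≈ 0.0538904 m.

0.05 meters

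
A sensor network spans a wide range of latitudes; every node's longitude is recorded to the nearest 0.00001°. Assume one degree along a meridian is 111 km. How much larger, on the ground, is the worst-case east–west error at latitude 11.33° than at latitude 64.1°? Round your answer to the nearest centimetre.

30 centimetres

Rounding to 5 decimal places leaves the longitude within ±5e-06° of the true value.
Error at 11.33° = 5e-06° × 111000 × cos 11.33° ≈ 0.555 × 0.9805 = 0.54418 m.
At 64.1°: 5e-06° × 111000 × cos 64.1° = 5e-06 × 111000 × 0.4368 ≈ 0.24242 m.
So the lower-latitude error exceeds the higher by 0.54418 − 0.24242 = 0.30176 m.
That is 0.301759 m = 30.176 cm.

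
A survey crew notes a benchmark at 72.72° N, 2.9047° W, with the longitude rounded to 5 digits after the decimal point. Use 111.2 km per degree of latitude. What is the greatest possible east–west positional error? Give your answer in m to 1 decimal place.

Rounding to 5 decimal places leaves the longitude within ±5e-06° of the true value.
At latitude 72.72° a degree of longitude spans 111200 m × cos 72.72° = 111200 × 0.2970 ≈ 33031 m.
So at most 5e-06° × 33031 ≈ 0.165155 m east–west.

0.2 m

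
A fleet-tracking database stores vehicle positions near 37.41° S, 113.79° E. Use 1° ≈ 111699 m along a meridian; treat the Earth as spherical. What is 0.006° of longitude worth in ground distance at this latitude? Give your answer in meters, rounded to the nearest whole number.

At 37.41° a degree of longitude is 111699 × cos 37.41° ≈ 88723.5 m, so 0.006° corresponds to 532.341 m.

532 meters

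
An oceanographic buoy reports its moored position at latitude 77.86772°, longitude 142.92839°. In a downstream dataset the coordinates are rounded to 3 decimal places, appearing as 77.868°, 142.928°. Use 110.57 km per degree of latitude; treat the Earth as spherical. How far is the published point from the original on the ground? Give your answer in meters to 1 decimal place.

Δlat = 77.86772 − 77.868 = -0.00028°; Δlon = 142.92839 − 142.928 = +0.00039°.
N–S: -0.00028° × 110570 m/° = -30.9596 m.
E–W at 77.868°: 0.00039° × 110570 × cos 77.868° = 0.00039 × 110570 × 0.2102 ≈ 9.06278 m.
Distance: √(30.9596² + 9.06278²) ≈ 32.2588 m.

32.3 meters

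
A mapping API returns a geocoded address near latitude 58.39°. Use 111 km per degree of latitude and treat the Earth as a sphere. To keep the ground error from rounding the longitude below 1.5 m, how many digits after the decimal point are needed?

5

At 58.39° one degree of longitude covers 111000 × cos 58.39° ≈ 111000 × 0.5241 ≈ 58178.9 m.
N decimal places → at most half a unit in the last place, 0.5 × 10⁻ᴺ° = 58178.9/2 × 10⁻ᴺ m.
Need 0.5 × 58178.9 × 10⁻ᴺ ≤ 1.5 → 10⁻ᴺ ≤ 5.157e-05, so N ≥ 4.29.
N = 4 would give 2.91 m (too coarse); N = 5 gives 0.291 m ≤ 1.5 m.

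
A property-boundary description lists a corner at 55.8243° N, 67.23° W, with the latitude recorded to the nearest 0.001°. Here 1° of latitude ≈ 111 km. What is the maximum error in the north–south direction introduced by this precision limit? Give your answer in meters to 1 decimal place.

55.5 meters

Rounding to 3 decimal places leaves the latitude within ±0.0005° of the true value.
Along the meridian that is 0.0005° × 111000 m/° = 55.5 m.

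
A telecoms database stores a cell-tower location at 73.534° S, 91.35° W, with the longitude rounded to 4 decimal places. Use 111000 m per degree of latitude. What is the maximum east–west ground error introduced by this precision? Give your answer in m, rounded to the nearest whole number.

Rounding to 4 decimal places leaves the longitude within ±5e-05° of the true value.
Parallels shrink by cos φ, so at 73.534° a degree of longitude is 111000 × 0.2834 ≈ 31462.5 m.
So at most 5e-05° × 31462.5 ≈ 1.57313 m east–west.

2 m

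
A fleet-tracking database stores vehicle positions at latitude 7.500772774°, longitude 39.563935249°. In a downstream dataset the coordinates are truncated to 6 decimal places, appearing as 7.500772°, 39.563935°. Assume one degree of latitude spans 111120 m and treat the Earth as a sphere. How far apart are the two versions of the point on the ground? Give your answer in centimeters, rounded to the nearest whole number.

9 centimeters

The latitude changed by +0.000000774° and the longitude by +0.000000249°.
North–south shift: 0.000000774 × 111120 = 0.0860069 m.
E–W at 7.50077°: 0.000000249° × 111120 × cos 7.50077° = 0.000000249 × 111120 × 0.9914 ≈ 0.0274321 m.
Combined displacement = (0.0860069² + 0.0274321²)^½ ≈ 0.0902757 m.
That is 0.0902757 m = 9.0276 cm.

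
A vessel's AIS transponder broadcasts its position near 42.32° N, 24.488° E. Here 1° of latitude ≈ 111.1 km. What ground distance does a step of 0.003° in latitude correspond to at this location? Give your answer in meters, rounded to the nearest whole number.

Along a meridian 0.003° is 0.003 × 111100 = 333.3 m.

333 meters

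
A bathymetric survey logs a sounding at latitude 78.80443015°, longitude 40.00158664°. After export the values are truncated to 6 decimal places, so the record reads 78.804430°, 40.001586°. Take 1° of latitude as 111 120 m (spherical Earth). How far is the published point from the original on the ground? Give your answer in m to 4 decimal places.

The latitude changed by +0.00000015° and the longitude by +0.00000064°.
North–south shift: 0.00000015 × 111120 = 0.016668 m.
E–W at 78.8044°: 0.00000064° × 111120 × cos 78.8044° = 0.00000064 × 111120 × 0.1942 ≈ 0.0138079 m.
Distance: √(0.016668² + 0.0138079²) ≈ 0.0216444 m.

0.0216 m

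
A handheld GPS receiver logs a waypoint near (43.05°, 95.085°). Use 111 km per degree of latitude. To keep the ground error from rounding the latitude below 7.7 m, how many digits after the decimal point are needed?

One degree of latitude covers 111000 m.
Rounding to N decimal places gives at most 0.5 × 10⁻ᴺ degrees of error, i.e. 0.5 × 10⁻ᴺ × 111000 m.
Need 0.5 × 111000 × 10⁻ᴺ ≤ 7.7 → 10⁻ᴺ ≤ 1.387e-04, so N ≥ 3.86.
So 4 decimal places suffice (5.55 m); 3 would allow up to 55.5 m.

4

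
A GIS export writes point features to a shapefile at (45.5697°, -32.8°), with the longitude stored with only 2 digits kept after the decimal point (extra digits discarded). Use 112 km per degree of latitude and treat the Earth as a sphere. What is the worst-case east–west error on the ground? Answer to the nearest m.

Truncating at 2 decimal places can drop up to a full unit in the last place, so the longitude may be off by as much as 0.01°.
One degree of longitude at 45.5697° is 112000 × cos 45.5697° ≈ 112000 × 0.7000 = 78404.6 m.
Maximum E–W displacement: 0.01 × 78404.6 = 784.046 m.

784 m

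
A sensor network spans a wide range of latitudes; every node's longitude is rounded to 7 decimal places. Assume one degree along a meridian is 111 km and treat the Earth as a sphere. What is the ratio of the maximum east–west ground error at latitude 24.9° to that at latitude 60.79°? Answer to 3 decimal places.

Rounding to 7 decimal places leaves the longitude within ±5e-08° of the true value.
At 24.9°: 5e-08° × 111000 × cos 24.9° = 5e-08 × 111000 × 0.9070 ≈ 0.0050341 m.
Error at 60.79° = 5e-08° × 111000 × cos 60.79° ≈ 0.00555 × 0.4880 = 0.0027085 m.
Ratio: 0.0050341 / 0.0027085 = cos 24.9° / cos 60.79° ≈ 1.8587.

1.859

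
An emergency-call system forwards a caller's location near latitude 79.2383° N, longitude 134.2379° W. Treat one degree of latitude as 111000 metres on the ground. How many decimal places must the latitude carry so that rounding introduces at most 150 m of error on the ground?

3 decimal places

One degree of latitude covers 111000 m.
With N decimal places the half-ulp bound is 0.5·10⁻ᴺ°, or 0.5·10⁻ᴺ × 111000 m on the ground.
Need 0.5 × 111000 × 10⁻ᴺ ≤ 150 → 10⁻ᴺ ≤ 2.703e-03, so N ≥ 2.57.
N = 2 would give 555 m (too coarse); N = 3 gives 55.5 m ≤ 150 m.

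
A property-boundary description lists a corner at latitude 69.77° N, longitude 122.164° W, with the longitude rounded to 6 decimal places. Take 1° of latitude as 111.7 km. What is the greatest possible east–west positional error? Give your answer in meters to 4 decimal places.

0.0193 meters

Rounding to 6 decimal places leaves the longitude within ±5e-07° of the true value.
At latitude 69.77° a degree of longitude spans 111700 m × cos 69.77° = 111700 × 0.3458 ≈ 38624.7 m.
East–west error: 5e-07° × 38624.7 m/° ≈ 0.0193123 m.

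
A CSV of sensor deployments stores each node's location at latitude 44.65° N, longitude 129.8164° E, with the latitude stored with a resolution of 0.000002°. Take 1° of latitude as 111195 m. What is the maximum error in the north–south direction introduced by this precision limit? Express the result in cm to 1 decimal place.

With a 0.000002° grid the true value lies within half a step, ±0.000002°/2 = ±1e-06°, of the stored one.
Along the meridian that is 1e-06° × 111195 m/° = 0.111195 m.
That is 0.111195 m = 11.119 cm.

11.1 cm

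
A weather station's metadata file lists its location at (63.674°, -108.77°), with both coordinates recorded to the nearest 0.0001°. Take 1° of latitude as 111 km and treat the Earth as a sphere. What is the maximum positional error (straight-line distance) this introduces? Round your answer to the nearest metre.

6 metres

Rounding to 4 decimal places leaves each coordinate within ±5e-05° of the true value.
N–S: 5e-05° × 111000 m/° = 5.55 m.
E–W at 63.674°: 5e-05° × 111000 × cos 63.674° = 5e-05 × 111000 × 0.4435 ≈ 2.4613 m.
The two errors are perpendicular, so the maximum displacement is √(5.55² + 2.4613²) ≈ 6.07129 m.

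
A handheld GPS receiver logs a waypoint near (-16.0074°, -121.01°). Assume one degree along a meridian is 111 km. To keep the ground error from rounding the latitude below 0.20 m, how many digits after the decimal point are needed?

6 decimal places

One degree of latitude covers 111000 m.
With N decimal places the half-ulp bound is 0.5·10⁻ᴺ°, or 0.5·10⁻ᴺ × 111000 m on the ground.
Need 0.5 × 111000 × 10⁻ᴺ ≤ 0.20 → 10⁻ᴺ ≤ 3.604e-06, so N ≥ 5.44.
N = 5 would give 0.555 m (too coarse); N = 6 gives 0.0555 m ≤ 0.20 m.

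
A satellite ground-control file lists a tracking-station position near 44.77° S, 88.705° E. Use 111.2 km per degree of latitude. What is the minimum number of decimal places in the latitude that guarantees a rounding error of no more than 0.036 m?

7 decimal places

One degree of latitude covers 111200 m.
Rounding to N decimal places gives at most 0.5 × 10⁻ᴺ degrees of error, i.e. 0.5 × 10⁻ᴺ × 111200 m.
Setting 55600 × 10⁻ᴺ ≤ 0.036 gives 10ᴺ ≥ 1.544e+06, i.e. N ≥ 6.19.
At 6 places the error can reach 0.0556 m, but 7 places keeps it to 0.00556 m.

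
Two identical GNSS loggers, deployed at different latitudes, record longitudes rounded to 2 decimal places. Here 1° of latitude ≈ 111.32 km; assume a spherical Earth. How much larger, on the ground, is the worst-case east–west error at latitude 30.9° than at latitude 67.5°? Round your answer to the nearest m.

265 m

Rounding to 2 decimal places leaves the longitude within ±0.005° of the true value.
Error at 30.9° = 0.005° × 111320 × cos 30.9° ≈ 556.6 × 0.8581 = 477.6 m.
At 67.5°: 0.005° × 111320 × cos 67.5° = 0.005 × 111320 × 0.3827 ≈ 213 m.
So the lower-latitude error exceeds the higher by 477.6 − 213 = 264.6 m.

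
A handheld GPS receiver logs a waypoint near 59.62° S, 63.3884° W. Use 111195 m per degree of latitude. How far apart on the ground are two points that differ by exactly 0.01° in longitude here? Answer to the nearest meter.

One degree of longitude here spans 111195 × cos 59.62° = 111195 × 0.5057 ≈ 56234.9 m; 0.01° of that is 562.349 m.

562 meters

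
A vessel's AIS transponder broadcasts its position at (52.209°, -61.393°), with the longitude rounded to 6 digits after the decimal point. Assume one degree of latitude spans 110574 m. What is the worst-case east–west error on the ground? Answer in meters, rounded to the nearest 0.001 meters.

Rounding to 6 decimal places leaves the longitude within ±5e-07° of the true value.
One degree of longitude at 52.209° is 110574 × cos 52.209° ≈ 110574 × 0.6128 = 67757.9 m.
East–west error: 5e-07° × 67757.9 m/° ≈ 0.0338789 m.

0.034 meters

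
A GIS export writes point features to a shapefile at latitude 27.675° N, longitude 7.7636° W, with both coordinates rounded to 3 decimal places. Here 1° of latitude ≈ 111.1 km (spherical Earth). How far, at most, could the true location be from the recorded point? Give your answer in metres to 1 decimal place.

74.2 metres

Rounding to 3 decimal places leaves each coordinate within ±0.0005° of the true value.
N–S: 0.0005° × 111100 m/° = 55.55 m.
East–west component at 27.675°: 0.0005° × 111100 × cos 27.675° ≈ 0.0005 × 98389.8 ≈ 49.1949 m.
Combining orthogonally: (55.55² + 49.1949²)^½ ≈ 74.202 m.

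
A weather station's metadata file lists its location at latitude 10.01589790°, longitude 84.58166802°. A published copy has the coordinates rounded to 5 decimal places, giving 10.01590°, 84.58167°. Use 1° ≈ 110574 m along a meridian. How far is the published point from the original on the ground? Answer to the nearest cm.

The latitude changed by -0.00000210° and the longitude by -0.00000198°.
North–south shift: -0.00000210 × 110574 = -0.232205 m.
E–W at 10.0159°: -0.00000198° × 110574 × cos 10.0159° = -0.00000198 × 110574 × 0.9848 ≈ -0.2156 m.
Combined displacement = (0.232205² + 0.2156²)^½ ≈ 0.316864 m.
That is 0.316864 m = 31.686 cm.

32 cm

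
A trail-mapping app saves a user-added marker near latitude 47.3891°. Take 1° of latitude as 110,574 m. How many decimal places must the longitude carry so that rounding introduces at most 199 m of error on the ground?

At 47.3891° one degree of longitude covers 110574 × cos 47.3891° ≈ 110574 × 0.6770 ≈ 74860.4 m.
Rounding to N decimal places gives at most 0.5 × 10⁻ᴺ degrees of error, i.e. 0.5 × 10⁻ᴺ × 74860.4 m.
Setting 37430.2 × 10⁻ᴺ ≤ 199 gives 10ᴺ ≥ 188.1, i.e. N ≥ 2.27.
N = 2 would give 374 m (too coarse); N = 3 gives 37.4 m ≤ 199 m.

3 decimal places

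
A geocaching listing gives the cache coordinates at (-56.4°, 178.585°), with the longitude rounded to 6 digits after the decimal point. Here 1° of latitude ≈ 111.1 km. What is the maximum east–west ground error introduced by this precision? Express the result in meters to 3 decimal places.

Rounding to 6 decimal places leaves the longitude within ±5e-07° of the true value.
At latitude 56.4° a degree of longitude spans 111100 m × cos 56.4° = 111100 × 0.5534 ≈ 61481.8 m.
East–west error: 5e-07° × 61481.8 m/° ≈ 0.0307409 m.

0.031 meters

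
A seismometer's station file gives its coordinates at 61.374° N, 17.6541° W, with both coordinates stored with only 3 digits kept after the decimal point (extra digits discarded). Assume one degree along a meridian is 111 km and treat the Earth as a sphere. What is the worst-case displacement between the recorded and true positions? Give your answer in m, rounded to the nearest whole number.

Truncating at 3 decimal places can drop up to a full unit in the last place, so each coordinate may be off by as much as 0.001°.
North–south component: 0.001° × 111000 = 111 m.
E–W at 61.374°: 0.001° × 111000 × cos 61.374° = 0.001 × 111000 × 0.4791 ≈ 53.179 m.
Worst case both components are at the extreme and orthogonal: √(111² + 53.179²) ≈ 123.081 m.

123 m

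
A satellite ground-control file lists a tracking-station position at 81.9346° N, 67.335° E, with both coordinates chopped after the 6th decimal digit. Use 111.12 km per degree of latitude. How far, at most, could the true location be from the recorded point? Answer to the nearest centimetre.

Truncating at 6 decimal places can drop up to a full unit in the last place, so each coordinate may be off by as much as 1e-06°.
N–S: 1e-06° × 111120 m/° = 0.11112 m.
East–west component at 81.9346°: 1e-06° × 111120 × cos 81.9346° ≈ 1e-06 × 15590.5 ≈ 0.0155905 m.
Worst case both components are at the extreme and orthogonal: √(0.11112² + 0.0155905²) ≈ 0.112208 m.
That is 0.112208 m = 11.221 cm.

11 centimetres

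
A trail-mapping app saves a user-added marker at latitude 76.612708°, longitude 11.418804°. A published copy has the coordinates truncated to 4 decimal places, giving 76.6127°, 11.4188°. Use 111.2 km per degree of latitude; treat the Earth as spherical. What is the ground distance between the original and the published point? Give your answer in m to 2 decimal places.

The latitude changed by +0.000008° and the longitude by +0.000004°.
North–south shift: 0.000008 × 111200 = 0.8896 m.
E–W at 76.6127°: 0.000004° × 111200 × cos 76.6127° = 0.000004 × 111200 × 0.2315 ≈ 0.102986 m.
Distance: √(0.8896² + 0.102986²) ≈ 0.895541 m.

0.90 m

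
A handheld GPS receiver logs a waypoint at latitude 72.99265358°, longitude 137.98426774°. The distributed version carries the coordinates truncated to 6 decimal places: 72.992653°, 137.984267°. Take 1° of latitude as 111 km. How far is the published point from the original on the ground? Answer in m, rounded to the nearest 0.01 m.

0.07 m

The latitude changed by +0.00000058° and the longitude by +0.00000074°.
N–S: 0.00000058° × 111000 m/° = 0.06438 m.
E–W at 72.9927°: 0.00000074° × 111000 × cos 72.9927° = 0.00000074 × 111000 × 0.2925 ≈ 0.0240255 m.
Combined displacement = (0.06438² + 0.0240255²)^½ ≈ 0.0687169 m.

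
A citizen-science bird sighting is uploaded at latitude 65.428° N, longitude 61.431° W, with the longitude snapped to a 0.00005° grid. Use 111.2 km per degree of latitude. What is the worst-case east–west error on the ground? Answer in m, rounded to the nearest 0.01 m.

1.16 m

With a 0.00005° grid the true value lies within half a step, ±0.00005°/2 = ±2.5e-05°, of the stored one.
Parallels shrink by cos φ, so at 65.428° a degree of longitude is 111200 × 0.4158 ≈ 46241 m.
Maximum E–W displacement: 2.5e-05 × 46241 = 1.15603 m.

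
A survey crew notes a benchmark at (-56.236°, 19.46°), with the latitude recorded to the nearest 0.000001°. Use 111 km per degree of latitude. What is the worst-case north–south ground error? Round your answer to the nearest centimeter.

6 centimeters

Rounding to 6 decimal places leaves the latitude within ±5e-07° of the true value.
So the N–S error is at most 5e-07 × 111000 = 0.0555 m.
That is 0.0555 m = 5.55 cm.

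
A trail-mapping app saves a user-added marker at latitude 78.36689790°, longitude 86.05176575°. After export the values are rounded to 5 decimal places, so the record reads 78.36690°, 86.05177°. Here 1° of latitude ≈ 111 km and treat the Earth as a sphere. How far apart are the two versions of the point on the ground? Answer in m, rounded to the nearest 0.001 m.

0.252 m

The latitude changed by -0.00000210° and the longitude by -0.00000425°.
North–south shift: -0.00000210 × 111000 = -0.2331 m.
East–west at this latitude: -0.00000425° × 111000 × cos 78.3669° ≈ -0.00000425 × 22382.5 = -0.0951255 m.
Hypotenuse of the two orthogonal shifts: √(0.2331² + 0.0951255²) = 0.251763 m.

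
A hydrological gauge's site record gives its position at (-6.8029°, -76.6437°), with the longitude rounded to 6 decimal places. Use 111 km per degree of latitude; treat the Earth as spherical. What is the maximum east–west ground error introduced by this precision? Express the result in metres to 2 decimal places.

Rounding to 6 decimal places leaves the longitude within ±5e-07° of the true value.
One degree of longitude at 6.8029° is 111000 × cos 6.8029° ≈ 111000 × 0.9930 = 110219 m.
East–west error: 5e-07° × 110219 m/° ≈ 0.0551093 m.

0.06 metres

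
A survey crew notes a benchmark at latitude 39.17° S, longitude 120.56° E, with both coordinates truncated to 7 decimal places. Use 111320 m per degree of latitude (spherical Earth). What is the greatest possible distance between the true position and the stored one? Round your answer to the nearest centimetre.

Truncating at 7 decimal places can drop up to a full unit in the last place, so each coordinate may be off by as much as 1e-07°.
North–south component: 1e-07° × 111320 = 0.011132 m.
East–west component at 39.17°: 1e-07° × 111320 × cos 39.17° ≈ 1e-07 × 86303.6 ≈ 0.00863036 m.
The two errors are perpendicular, so the maximum displacement is √(0.011132² + 0.00863036²) ≈ 0.0140856 m.
That is 0.0140856 m = 1.4086 cm.

1 centimetres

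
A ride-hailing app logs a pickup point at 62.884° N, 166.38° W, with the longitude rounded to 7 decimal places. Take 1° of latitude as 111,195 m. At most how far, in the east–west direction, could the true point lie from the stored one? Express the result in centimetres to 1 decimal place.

Rounding to 7 decimal places leaves the longitude within ±5e-08° of the true value.
At latitude 62.884° a degree of longitude spans 111195 m × cos 62.884° = 111195 × 0.4558 ≈ 50682 m.
So at most 5e-08° × 50682 ≈ 0.0025341 m east–west.
That is 0.0025341 m = 0.25341 cm.

0.3 centimetres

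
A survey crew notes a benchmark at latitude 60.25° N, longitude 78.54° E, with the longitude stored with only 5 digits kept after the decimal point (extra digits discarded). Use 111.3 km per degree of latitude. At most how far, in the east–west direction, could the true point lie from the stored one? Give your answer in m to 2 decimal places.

0.55 m

Truncating at 5 decimal places can drop up to a full unit in the last place, so the longitude may be off by as much as 1e-05°.
One degree of longitude at 60.25° is 111300 × cos 60.25° ≈ 111300 × 0.4962 = 55228.9 m.
So at most 1e-05° × 55228.9 ≈ 0.552289 m east–west.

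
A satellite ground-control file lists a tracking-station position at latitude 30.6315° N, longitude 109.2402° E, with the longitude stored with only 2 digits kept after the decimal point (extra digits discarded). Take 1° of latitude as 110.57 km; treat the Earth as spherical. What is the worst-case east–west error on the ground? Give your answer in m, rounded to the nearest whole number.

951 m

Truncating at 2 decimal places can drop up to a full unit in the last place, so the longitude may be off by as much as 0.01°.
Parallels shrink by cos φ, so at 30.6315° a degree of longitude is 110570 × 0.8605 ≈ 95141.3 m.
Maximum E–W displacement: 0.01 × 95141.3 = 951.413 m.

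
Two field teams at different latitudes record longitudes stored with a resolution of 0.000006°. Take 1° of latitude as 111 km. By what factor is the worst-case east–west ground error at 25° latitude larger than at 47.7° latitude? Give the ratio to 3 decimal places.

1.347

With a 0.000006° grid the true value lies within half a step, ±0.000006°/2 = ±3e-06°, of the stored one.
Error at 25° = 3e-06° × 111000 × cos 25° ≈ 0.333 × 0.9063 = 0.3018 m.
Error at 47.7° = 3e-06° × 111000 × cos 47.7° ≈ 0.333 × 0.6730 = 0.22411 m.
The ratio reduces to cos 25° / cos 47.7° = 0.9063/0.6730 ≈ 1.3466.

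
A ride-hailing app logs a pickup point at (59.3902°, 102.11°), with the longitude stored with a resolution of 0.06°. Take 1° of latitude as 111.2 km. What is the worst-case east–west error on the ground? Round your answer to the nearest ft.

With a 0.06° grid the true value lies within half a step, ±0.06°/2 = ±0.03°, of the stored one.
Parallels shrink by cos φ, so at 59.3902° a degree of longitude is 111200 × 0.5092 ≈ 56621.8 m.
Maximum E–W displacement: 0.03 × 56621.8 = 1698.65 m.
In feet: 1698.65 m ÷ 0.3048 ≈ 5573 ft.

5573 ft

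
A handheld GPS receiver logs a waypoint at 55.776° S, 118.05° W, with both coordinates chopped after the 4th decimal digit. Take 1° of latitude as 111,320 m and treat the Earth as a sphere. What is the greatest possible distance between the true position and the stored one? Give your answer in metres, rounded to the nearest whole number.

13 metres

Truncating at 4 decimal places can drop up to a full unit in the last place, so each coordinate may be off by as much as 0.0001°.
Latitude error → 0.0001 × 111320 = 11.132 m along the meridian.
East–west component at 55.776°: 0.0001° × 111320 × cos 55.776° ≈ 0.0001 × 62609.7 ≈ 6.26097 m.
Combining orthogonally: (11.132² + 6.26097²)^½ ≈ 12.7719 m.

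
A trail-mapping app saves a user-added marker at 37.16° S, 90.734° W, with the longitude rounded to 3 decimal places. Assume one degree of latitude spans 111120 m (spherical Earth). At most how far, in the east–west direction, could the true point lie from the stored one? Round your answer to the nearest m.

44 m

Rounding to 3 decimal places leaves the longitude within ±0.0005° of the true value.
At latitude 37.16° a degree of longitude spans 111120 m × cos 37.16° = 111120 × 0.7970 ≈ 88557.3 m.
East–west error: 0.0005° × 88557.3 m/° ≈ 44.2786 m.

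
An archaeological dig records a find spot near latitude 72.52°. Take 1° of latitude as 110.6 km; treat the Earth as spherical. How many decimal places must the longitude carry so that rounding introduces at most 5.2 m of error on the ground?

4

At 72.52° one degree of longitude covers 110600 × cos 72.52° ≈ 110600 × 0.3004 ≈ 33221.2 m.
With N decimal places the half-ulp bound is 0.5·10⁻ᴺ°, or 0.5·10⁻ᴺ × 33221.2 m on the ground.
Need 0.5 × 33221.2 × 10⁻ᴺ ≤ 5.2 → 10⁻ᴺ ≤ 3.131e-04, so N ≥ 3.50.
N = 3 would give 16.6 m (too coarse); N = 4 gives 1.66 m ≤ 5.2 m.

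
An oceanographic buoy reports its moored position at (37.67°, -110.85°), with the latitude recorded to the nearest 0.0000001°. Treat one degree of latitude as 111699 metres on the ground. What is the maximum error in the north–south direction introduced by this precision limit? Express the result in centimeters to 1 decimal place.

Rounding to 7 decimal places leaves the latitude within ±5e-08° of the true value.
So the N–S error is at most 5e-08 × 111699 = 0.00558495 m.
That is 0.00558495 m = 0.55849 cm.

0.6 centimeters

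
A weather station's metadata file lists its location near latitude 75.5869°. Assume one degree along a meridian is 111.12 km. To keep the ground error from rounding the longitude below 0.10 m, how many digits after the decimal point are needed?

At 75.5869° one degree of longitude covers 111120 × cos 75.5869° ≈ 111120 × 0.2489 ≈ 27659 m.
With N decimal places the half-ulp bound is 0.5·10⁻ᴺ°, or 0.5·10⁻ᴺ × 27659 m on the ground.
Setting 13829.5 × 10⁻ᴺ ≤ 0.10 gives 10ᴺ ≥ 1.383e+05, i.e. N ≥ 5.14.
So 6 decimal places suffice (0.0138 m); 5 would allow up to 0.138 m.

6 decimal places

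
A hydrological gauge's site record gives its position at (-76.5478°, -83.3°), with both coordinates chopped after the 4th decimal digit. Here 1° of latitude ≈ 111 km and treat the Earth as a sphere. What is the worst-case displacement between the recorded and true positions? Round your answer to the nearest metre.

11 metres

Truncating at 4 decimal places can drop up to a full unit in the last place, so each coordinate may be off by as much as 0.0001°.
North–south component: 0.0001° × 111000 = 11.1 m.
E–W at 76.5478°: 0.0001° × 111000 × cos 76.5478° = 0.0001 × 111000 × 0.2326 ≈ 2.58224 m.
The two errors are perpendicular, so the maximum displacement is √(11.1² + 2.58224²) ≈ 11.3964 m.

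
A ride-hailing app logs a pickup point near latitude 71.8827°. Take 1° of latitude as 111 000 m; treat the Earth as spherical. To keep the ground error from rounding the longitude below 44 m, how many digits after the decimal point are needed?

At 71.8827° one degree of longitude covers 111000 × cos 71.8827° ≈ 111000 × 0.3110 ≈ 34516.9 m.
With N decimal places the half-ulp bound is 0.5·10⁻ᴺ°, or 0.5·10⁻ᴺ × 34516.9 m on the ground.
Need 0.5 × 34516.9 × 10⁻ᴺ ≤ 44 → 10⁻ᴺ ≤ 2.549e-03, so N ≥ 2.59.
At 2 places the error can reach 173 m, but 3 places keeps it to 17.3 m.

3 decimal places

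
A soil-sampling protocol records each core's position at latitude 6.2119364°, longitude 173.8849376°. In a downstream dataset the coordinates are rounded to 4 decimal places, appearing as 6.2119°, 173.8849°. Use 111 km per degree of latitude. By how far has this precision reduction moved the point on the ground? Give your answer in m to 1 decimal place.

Δlat = 6.2119364 − 6.2119 = +0.0000364°; Δlon = 173.8849376 − 173.8849 = +0.0000376°.
North–south shift: 0.0000364 × 111000 = 4.0404 m.
E–W at 6.2119°: 0.0000376° × 111000 × cos 6.2119° = 0.0000376 × 111000 × 0.9941 ≈ 4.14909 m.
Distance: √(4.0404² + 4.14909²) ≈ 5.79136 m.

5.8 m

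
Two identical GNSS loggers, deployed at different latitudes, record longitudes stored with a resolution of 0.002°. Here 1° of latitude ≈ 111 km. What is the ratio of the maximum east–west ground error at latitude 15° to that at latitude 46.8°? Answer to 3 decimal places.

1.411

With a 0.002° grid the true value lies within half a step, ±0.002°/2 = ±0.001°, of the stored one.
At 15°: 0.001° × 111000 × cos 15° = 0.001 × 111000 × 0.9659 ≈ 107.22 m.
At 46.8°: 0.001° × 111000 × cos 46.8° = 0.001 × 111000 × 0.6845 ≈ 75.985 m.
Ratio: 107.22 / 75.985 = cos 15° / cos 46.8° ≈ 1.4110.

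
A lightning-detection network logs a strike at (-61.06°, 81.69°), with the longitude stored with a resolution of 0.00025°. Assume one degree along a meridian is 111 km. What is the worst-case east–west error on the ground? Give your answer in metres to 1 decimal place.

With a 0.00025° grid the true value lies within half a step, ±0.00025°/2 = ±0.000125°, of the stored one.
Parallels shrink by cos φ, so at 61.06° a degree of longitude is 111000 × 0.4839 ≈ 53712.2 m.
Maximum E–W displacement: 0.000125 × 53712.2 = 6.71402 m.

6.7 metres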